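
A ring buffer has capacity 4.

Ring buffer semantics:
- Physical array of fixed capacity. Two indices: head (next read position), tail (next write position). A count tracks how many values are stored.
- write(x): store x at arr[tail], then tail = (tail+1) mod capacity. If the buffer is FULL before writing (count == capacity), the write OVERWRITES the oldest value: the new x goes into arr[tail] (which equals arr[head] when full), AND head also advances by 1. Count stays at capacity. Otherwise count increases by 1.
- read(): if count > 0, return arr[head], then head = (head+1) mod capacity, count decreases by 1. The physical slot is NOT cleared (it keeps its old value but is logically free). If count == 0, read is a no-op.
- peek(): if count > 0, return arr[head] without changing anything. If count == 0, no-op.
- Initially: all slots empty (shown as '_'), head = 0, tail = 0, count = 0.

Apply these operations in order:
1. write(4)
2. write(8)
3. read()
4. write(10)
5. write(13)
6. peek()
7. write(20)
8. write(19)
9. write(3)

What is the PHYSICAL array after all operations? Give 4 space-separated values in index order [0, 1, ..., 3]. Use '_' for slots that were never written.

After op 1 (write(4)): arr=[4 _ _ _] head=0 tail=1 count=1
After op 2 (write(8)): arr=[4 8 _ _] head=0 tail=2 count=2
After op 3 (read()): arr=[4 8 _ _] head=1 tail=2 count=1
After op 4 (write(10)): arr=[4 8 10 _] head=1 tail=3 count=2
After op 5 (write(13)): arr=[4 8 10 13] head=1 tail=0 count=3
After op 6 (peek()): arr=[4 8 10 13] head=1 tail=0 count=3
After op 7 (write(20)): arr=[20 8 10 13] head=1 tail=1 count=4
After op 8 (write(19)): arr=[20 19 10 13] head=2 tail=2 count=4
After op 9 (write(3)): arr=[20 19 3 13] head=3 tail=3 count=4

Answer: 20 19 3 13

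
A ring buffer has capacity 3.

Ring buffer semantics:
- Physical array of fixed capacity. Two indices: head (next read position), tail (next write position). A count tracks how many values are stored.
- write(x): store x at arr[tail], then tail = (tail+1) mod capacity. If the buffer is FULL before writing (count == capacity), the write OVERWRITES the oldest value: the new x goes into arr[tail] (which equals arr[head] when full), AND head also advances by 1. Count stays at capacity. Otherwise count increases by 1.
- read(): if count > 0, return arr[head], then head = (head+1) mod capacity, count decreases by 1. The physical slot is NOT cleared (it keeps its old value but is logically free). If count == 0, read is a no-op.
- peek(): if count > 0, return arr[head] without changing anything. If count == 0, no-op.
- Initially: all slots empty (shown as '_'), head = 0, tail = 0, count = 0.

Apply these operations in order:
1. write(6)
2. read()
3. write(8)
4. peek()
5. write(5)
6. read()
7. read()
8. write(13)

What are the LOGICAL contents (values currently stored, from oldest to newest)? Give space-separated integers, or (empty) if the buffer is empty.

Answer: 13

Derivation:
After op 1 (write(6)): arr=[6 _ _] head=0 tail=1 count=1
After op 2 (read()): arr=[6 _ _] head=1 tail=1 count=0
After op 3 (write(8)): arr=[6 8 _] head=1 tail=2 count=1
After op 4 (peek()): arr=[6 8 _] head=1 tail=2 count=1
After op 5 (write(5)): arr=[6 8 5] head=1 tail=0 count=2
After op 6 (read()): arr=[6 8 5] head=2 tail=0 count=1
After op 7 (read()): arr=[6 8 5] head=0 tail=0 count=0
After op 8 (write(13)): arr=[13 8 5] head=0 tail=1 count=1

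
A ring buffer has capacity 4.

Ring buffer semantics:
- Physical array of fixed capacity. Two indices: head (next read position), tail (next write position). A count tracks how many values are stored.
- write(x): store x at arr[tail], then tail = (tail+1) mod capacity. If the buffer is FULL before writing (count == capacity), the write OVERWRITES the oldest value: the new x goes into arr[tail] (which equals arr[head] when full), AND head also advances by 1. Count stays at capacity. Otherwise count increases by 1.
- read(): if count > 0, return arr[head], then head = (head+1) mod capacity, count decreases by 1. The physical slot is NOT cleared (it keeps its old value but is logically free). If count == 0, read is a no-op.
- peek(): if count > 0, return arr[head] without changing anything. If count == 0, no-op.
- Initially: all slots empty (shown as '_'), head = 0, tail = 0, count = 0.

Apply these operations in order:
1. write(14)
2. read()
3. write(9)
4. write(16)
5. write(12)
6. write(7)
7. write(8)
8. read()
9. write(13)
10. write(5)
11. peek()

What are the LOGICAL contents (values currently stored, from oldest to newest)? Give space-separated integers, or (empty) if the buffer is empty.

Answer: 7 8 13 5

Derivation:
After op 1 (write(14)): arr=[14 _ _ _] head=0 tail=1 count=1
After op 2 (read()): arr=[14 _ _ _] head=1 tail=1 count=0
After op 3 (write(9)): arr=[14 9 _ _] head=1 tail=2 count=1
After op 4 (write(16)): arr=[14 9 16 _] head=1 tail=3 count=2
After op 5 (write(12)): arr=[14 9 16 12] head=1 tail=0 count=3
After op 6 (write(7)): arr=[7 9 16 12] head=1 tail=1 count=4
After op 7 (write(8)): arr=[7 8 16 12] head=2 tail=2 count=4
After op 8 (read()): arr=[7 8 16 12] head=3 tail=2 count=3
After op 9 (write(13)): arr=[7 8 13 12] head=3 tail=3 count=4
After op 10 (write(5)): arr=[7 8 13 5] head=0 tail=0 count=4
After op 11 (peek()): arr=[7 8 13 5] head=0 tail=0 count=4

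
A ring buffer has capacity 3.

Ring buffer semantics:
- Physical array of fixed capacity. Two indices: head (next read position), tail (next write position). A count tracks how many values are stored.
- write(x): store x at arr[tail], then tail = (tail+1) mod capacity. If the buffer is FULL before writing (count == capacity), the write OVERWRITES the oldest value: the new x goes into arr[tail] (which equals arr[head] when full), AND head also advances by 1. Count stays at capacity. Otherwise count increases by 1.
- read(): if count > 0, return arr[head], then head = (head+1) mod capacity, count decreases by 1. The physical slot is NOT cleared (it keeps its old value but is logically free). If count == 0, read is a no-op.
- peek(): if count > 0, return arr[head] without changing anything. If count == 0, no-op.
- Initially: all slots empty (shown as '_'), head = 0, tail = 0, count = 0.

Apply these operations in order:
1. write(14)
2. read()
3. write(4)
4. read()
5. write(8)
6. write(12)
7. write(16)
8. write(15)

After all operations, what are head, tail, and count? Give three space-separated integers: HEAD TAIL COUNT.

Answer: 0 0 3

Derivation:
After op 1 (write(14)): arr=[14 _ _] head=0 tail=1 count=1
After op 2 (read()): arr=[14 _ _] head=1 tail=1 count=0
After op 3 (write(4)): arr=[14 4 _] head=1 tail=2 count=1
After op 4 (read()): arr=[14 4 _] head=2 tail=2 count=0
After op 5 (write(8)): arr=[14 4 8] head=2 tail=0 count=1
After op 6 (write(12)): arr=[12 4 8] head=2 tail=1 count=2
After op 7 (write(16)): arr=[12 16 8] head=2 tail=2 count=3
After op 8 (write(15)): arr=[12 16 15] head=0 tail=0 count=3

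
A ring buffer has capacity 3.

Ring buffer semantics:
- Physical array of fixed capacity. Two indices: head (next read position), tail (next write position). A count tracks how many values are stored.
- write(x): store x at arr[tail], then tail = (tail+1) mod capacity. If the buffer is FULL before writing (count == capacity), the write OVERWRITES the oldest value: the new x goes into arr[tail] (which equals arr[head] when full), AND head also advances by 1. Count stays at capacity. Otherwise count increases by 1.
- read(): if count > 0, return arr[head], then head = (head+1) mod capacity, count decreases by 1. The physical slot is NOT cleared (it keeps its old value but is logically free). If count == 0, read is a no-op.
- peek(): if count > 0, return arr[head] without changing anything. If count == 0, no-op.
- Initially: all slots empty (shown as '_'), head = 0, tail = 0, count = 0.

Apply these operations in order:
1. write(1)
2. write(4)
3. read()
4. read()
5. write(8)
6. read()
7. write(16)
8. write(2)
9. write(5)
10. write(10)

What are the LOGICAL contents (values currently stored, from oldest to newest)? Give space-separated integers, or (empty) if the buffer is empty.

Answer: 2 5 10

Derivation:
After op 1 (write(1)): arr=[1 _ _] head=0 tail=1 count=1
After op 2 (write(4)): arr=[1 4 _] head=0 tail=2 count=2
After op 3 (read()): arr=[1 4 _] head=1 tail=2 count=1
After op 4 (read()): arr=[1 4 _] head=2 tail=2 count=0
After op 5 (write(8)): arr=[1 4 8] head=2 tail=0 count=1
After op 6 (read()): arr=[1 4 8] head=0 tail=0 count=0
After op 7 (write(16)): arr=[16 4 8] head=0 tail=1 count=1
After op 8 (write(2)): arr=[16 2 8] head=0 tail=2 count=2
After op 9 (write(5)): arr=[16 2 5] head=0 tail=0 count=3
After op 10 (write(10)): arr=[10 2 5] head=1 tail=1 count=3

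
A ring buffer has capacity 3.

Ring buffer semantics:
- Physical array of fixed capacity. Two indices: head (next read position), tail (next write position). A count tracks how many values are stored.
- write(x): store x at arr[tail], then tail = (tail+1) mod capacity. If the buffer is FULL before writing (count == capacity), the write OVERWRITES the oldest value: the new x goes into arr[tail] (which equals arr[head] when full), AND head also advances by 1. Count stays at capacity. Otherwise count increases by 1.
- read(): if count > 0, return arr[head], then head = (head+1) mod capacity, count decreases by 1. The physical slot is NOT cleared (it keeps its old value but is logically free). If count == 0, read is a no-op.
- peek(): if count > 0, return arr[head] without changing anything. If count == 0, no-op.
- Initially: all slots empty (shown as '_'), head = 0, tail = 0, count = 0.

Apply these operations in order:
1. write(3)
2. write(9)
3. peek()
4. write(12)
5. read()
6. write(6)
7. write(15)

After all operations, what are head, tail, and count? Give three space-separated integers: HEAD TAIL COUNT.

After op 1 (write(3)): arr=[3 _ _] head=0 tail=1 count=1
After op 2 (write(9)): arr=[3 9 _] head=0 tail=2 count=2
After op 3 (peek()): arr=[3 9 _] head=0 tail=2 count=2
After op 4 (write(12)): arr=[3 9 12] head=0 tail=0 count=3
After op 5 (read()): arr=[3 9 12] head=1 tail=0 count=2
After op 6 (write(6)): arr=[6 9 12] head=1 tail=1 count=3
After op 7 (write(15)): arr=[6 15 12] head=2 tail=2 count=3

Answer: 2 2 3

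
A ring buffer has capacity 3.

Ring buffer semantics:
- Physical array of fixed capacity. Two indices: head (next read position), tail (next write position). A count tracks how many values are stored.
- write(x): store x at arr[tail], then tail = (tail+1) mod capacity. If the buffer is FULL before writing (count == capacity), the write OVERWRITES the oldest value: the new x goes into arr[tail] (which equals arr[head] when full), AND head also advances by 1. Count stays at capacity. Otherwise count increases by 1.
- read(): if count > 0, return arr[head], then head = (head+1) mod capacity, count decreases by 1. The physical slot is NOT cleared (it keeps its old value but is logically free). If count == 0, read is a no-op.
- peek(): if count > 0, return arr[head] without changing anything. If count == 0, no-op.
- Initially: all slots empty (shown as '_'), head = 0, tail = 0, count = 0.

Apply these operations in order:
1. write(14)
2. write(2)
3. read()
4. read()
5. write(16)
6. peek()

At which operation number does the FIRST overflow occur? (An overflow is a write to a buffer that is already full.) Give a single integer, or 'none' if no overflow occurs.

After op 1 (write(14)): arr=[14 _ _] head=0 tail=1 count=1
After op 2 (write(2)): arr=[14 2 _] head=0 tail=2 count=2
After op 3 (read()): arr=[14 2 _] head=1 tail=2 count=1
After op 4 (read()): arr=[14 2 _] head=2 tail=2 count=0
After op 5 (write(16)): arr=[14 2 16] head=2 tail=0 count=1
After op 6 (peek()): arr=[14 2 16] head=2 tail=0 count=1

Answer: none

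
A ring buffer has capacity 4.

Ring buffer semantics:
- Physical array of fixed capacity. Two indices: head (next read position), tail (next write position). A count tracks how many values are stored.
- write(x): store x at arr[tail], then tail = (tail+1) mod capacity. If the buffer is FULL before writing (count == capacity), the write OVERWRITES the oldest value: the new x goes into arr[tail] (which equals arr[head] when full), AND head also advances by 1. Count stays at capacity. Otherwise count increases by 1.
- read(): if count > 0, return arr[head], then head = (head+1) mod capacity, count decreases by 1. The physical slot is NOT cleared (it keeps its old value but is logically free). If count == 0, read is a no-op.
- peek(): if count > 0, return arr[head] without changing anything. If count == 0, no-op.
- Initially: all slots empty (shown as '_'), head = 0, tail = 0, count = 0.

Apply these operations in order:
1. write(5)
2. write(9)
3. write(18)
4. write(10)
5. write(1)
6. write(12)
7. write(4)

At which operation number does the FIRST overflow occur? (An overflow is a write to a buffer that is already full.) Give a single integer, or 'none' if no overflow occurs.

Answer: 5

Derivation:
After op 1 (write(5)): arr=[5 _ _ _] head=0 tail=1 count=1
After op 2 (write(9)): arr=[5 9 _ _] head=0 tail=2 count=2
After op 3 (write(18)): arr=[5 9 18 _] head=0 tail=3 count=3
After op 4 (write(10)): arr=[5 9 18 10] head=0 tail=0 count=4
After op 5 (write(1)): arr=[1 9 18 10] head=1 tail=1 count=4
After op 6 (write(12)): arr=[1 12 18 10] head=2 tail=2 count=4
After op 7 (write(4)): arr=[1 12 4 10] head=3 tail=3 count=4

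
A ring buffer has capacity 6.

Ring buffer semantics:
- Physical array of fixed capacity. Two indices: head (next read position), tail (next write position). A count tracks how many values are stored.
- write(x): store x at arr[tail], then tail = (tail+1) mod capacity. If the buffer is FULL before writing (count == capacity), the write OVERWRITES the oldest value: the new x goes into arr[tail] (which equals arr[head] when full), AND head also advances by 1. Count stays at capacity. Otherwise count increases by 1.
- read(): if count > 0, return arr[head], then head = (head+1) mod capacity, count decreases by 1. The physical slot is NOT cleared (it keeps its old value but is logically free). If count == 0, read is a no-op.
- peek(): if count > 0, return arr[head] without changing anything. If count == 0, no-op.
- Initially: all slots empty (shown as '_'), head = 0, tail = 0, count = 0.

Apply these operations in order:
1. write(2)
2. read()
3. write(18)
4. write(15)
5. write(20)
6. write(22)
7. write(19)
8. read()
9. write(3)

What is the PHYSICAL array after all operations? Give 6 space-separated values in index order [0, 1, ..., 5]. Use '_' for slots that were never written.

After op 1 (write(2)): arr=[2 _ _ _ _ _] head=0 tail=1 count=1
After op 2 (read()): arr=[2 _ _ _ _ _] head=1 tail=1 count=0
After op 3 (write(18)): arr=[2 18 _ _ _ _] head=1 tail=2 count=1
After op 4 (write(15)): arr=[2 18 15 _ _ _] head=1 tail=3 count=2
After op 5 (write(20)): arr=[2 18 15 20 _ _] head=1 tail=4 count=3
After op 6 (write(22)): arr=[2 18 15 20 22 _] head=1 tail=5 count=4
After op 7 (write(19)): arr=[2 18 15 20 22 19] head=1 tail=0 count=5
After op 8 (read()): arr=[2 18 15 20 22 19] head=2 tail=0 count=4
After op 9 (write(3)): arr=[3 18 15 20 22 19] head=2 tail=1 count=5

Answer: 3 18 15 20 22 19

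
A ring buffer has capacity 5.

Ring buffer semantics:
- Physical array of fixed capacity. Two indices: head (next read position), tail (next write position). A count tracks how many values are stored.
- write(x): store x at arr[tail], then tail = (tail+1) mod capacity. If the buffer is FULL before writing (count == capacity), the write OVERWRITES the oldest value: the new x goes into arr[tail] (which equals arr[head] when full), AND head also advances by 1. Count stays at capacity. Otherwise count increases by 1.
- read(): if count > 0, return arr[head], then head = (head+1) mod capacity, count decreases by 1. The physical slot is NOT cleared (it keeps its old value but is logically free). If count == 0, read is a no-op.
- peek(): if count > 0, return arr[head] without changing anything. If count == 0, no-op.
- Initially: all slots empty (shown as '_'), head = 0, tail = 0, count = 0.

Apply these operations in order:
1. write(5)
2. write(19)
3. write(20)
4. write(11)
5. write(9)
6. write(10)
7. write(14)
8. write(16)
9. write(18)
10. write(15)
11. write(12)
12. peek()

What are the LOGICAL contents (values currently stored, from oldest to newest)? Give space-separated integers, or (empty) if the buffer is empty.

After op 1 (write(5)): arr=[5 _ _ _ _] head=0 tail=1 count=1
After op 2 (write(19)): arr=[5 19 _ _ _] head=0 tail=2 count=2
After op 3 (write(20)): arr=[5 19 20 _ _] head=0 tail=3 count=3
After op 4 (write(11)): arr=[5 19 20 11 _] head=0 tail=4 count=4
After op 5 (write(9)): arr=[5 19 20 11 9] head=0 tail=0 count=5
After op 6 (write(10)): arr=[10 19 20 11 9] head=1 tail=1 count=5
After op 7 (write(14)): arr=[10 14 20 11 9] head=2 tail=2 count=5
After op 8 (write(16)): arr=[10 14 16 11 9] head=3 tail=3 count=5
After op 9 (write(18)): arr=[10 14 16 18 9] head=4 tail=4 count=5
After op 10 (write(15)): arr=[10 14 16 18 15] head=0 tail=0 count=5
After op 11 (write(12)): arr=[12 14 16 18 15] head=1 tail=1 count=5
After op 12 (peek()): arr=[12 14 16 18 15] head=1 tail=1 count=5

Answer: 14 16 18 15 12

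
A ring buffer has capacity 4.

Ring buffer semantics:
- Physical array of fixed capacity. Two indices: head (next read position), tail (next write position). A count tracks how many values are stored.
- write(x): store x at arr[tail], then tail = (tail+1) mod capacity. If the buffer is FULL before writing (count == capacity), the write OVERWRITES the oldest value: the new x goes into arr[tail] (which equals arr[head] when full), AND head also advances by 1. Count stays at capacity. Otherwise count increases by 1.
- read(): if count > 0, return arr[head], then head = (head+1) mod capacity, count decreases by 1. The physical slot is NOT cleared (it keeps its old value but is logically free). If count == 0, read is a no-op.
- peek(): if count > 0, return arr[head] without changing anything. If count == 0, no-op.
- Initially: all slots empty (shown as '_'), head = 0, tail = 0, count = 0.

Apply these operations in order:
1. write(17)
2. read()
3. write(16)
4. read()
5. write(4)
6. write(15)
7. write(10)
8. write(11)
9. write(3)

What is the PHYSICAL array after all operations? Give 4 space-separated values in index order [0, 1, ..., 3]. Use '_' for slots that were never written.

After op 1 (write(17)): arr=[17 _ _ _] head=0 tail=1 count=1
After op 2 (read()): arr=[17 _ _ _] head=1 tail=1 count=0
After op 3 (write(16)): arr=[17 16 _ _] head=1 tail=2 count=1
After op 4 (read()): arr=[17 16 _ _] head=2 tail=2 count=0
After op 5 (write(4)): arr=[17 16 4 _] head=2 tail=3 count=1
After op 6 (write(15)): arr=[17 16 4 15] head=2 tail=0 count=2
After op 7 (write(10)): arr=[10 16 4 15] head=2 tail=1 count=3
After op 8 (write(11)): arr=[10 11 4 15] head=2 tail=2 count=4
After op 9 (write(3)): arr=[10 11 3 15] head=3 tail=3 count=4

Answer: 10 11 3 15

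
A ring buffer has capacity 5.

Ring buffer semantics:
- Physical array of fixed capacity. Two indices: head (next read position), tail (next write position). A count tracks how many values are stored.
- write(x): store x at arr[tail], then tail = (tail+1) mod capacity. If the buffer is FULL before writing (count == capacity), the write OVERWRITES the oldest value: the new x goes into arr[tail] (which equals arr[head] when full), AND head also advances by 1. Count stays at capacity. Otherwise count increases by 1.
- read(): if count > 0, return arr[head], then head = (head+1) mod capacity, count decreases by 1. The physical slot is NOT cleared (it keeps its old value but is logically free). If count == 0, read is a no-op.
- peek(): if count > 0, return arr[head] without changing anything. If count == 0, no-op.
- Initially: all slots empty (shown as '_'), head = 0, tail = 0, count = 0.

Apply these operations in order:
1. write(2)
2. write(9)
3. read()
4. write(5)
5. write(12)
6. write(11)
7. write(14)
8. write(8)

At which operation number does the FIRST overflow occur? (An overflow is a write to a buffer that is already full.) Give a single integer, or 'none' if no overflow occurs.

Answer: 8

Derivation:
After op 1 (write(2)): arr=[2 _ _ _ _] head=0 tail=1 count=1
After op 2 (write(9)): arr=[2 9 _ _ _] head=0 tail=2 count=2
After op 3 (read()): arr=[2 9 _ _ _] head=1 tail=2 count=1
After op 4 (write(5)): arr=[2 9 5 _ _] head=1 tail=3 count=2
After op 5 (write(12)): arr=[2 9 5 12 _] head=1 tail=4 count=3
After op 6 (write(11)): arr=[2 9 5 12 11] head=1 tail=0 count=4
After op 7 (write(14)): arr=[14 9 5 12 11] head=1 tail=1 count=5
After op 8 (write(8)): arr=[14 8 5 12 11] head=2 tail=2 count=5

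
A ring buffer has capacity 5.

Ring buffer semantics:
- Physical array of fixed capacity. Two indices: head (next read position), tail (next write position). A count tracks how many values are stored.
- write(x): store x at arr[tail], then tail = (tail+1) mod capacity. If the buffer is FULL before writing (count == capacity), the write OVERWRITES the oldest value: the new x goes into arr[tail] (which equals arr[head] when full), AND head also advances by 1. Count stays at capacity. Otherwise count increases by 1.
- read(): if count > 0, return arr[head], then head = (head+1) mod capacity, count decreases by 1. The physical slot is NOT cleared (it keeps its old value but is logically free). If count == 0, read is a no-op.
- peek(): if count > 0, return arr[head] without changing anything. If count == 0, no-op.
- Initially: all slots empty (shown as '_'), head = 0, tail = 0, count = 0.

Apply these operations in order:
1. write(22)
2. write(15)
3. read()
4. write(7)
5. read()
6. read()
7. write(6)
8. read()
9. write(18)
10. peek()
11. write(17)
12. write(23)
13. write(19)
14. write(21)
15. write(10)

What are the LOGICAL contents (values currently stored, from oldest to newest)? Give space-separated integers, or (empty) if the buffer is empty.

Answer: 17 23 19 21 10

Derivation:
After op 1 (write(22)): arr=[22 _ _ _ _] head=0 tail=1 count=1
After op 2 (write(15)): arr=[22 15 _ _ _] head=0 tail=2 count=2
After op 3 (read()): arr=[22 15 _ _ _] head=1 tail=2 count=1
After op 4 (write(7)): arr=[22 15 7 _ _] head=1 tail=3 count=2
After op 5 (read()): arr=[22 15 7 _ _] head=2 tail=3 count=1
After op 6 (read()): arr=[22 15 7 _ _] head=3 tail=3 count=0
After op 7 (write(6)): arr=[22 15 7 6 _] head=3 tail=4 count=1
After op 8 (read()): arr=[22 15 7 6 _] head=4 tail=4 count=0
After op 9 (write(18)): arr=[22 15 7 6 18] head=4 tail=0 count=1
After op 10 (peek()): arr=[22 15 7 6 18] head=4 tail=0 count=1
After op 11 (write(17)): arr=[17 15 7 6 18] head=4 tail=1 count=2
After op 12 (write(23)): arr=[17 23 7 6 18] head=4 tail=2 count=3
After op 13 (write(19)): arr=[17 23 19 6 18] head=4 tail=3 count=4
After op 14 (write(21)): arr=[17 23 19 21 18] head=4 tail=4 count=5
After op 15 (write(10)): arr=[17 23 19 21 10] head=0 tail=0 count=5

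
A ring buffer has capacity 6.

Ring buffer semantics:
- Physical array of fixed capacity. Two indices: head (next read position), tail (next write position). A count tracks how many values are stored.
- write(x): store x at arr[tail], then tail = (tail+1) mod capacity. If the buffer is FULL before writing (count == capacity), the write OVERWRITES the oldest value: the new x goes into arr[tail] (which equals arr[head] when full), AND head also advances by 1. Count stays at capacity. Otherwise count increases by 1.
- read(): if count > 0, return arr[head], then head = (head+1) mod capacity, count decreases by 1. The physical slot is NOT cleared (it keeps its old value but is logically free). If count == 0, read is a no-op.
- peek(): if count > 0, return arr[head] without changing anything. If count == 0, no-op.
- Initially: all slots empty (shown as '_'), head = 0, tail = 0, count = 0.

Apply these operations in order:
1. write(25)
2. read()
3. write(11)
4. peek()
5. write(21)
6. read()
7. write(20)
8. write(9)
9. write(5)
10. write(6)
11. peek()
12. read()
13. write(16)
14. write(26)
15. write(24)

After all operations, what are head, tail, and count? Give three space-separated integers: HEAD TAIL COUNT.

After op 1 (write(25)): arr=[25 _ _ _ _ _] head=0 tail=1 count=1
After op 2 (read()): arr=[25 _ _ _ _ _] head=1 tail=1 count=0
After op 3 (write(11)): arr=[25 11 _ _ _ _] head=1 tail=2 count=1
After op 4 (peek()): arr=[25 11 _ _ _ _] head=1 tail=2 count=1
After op 5 (write(21)): arr=[25 11 21 _ _ _] head=1 tail=3 count=2
After op 6 (read()): arr=[25 11 21 _ _ _] head=2 tail=3 count=1
After op 7 (write(20)): arr=[25 11 21 20 _ _] head=2 tail=4 count=2
After op 8 (write(9)): arr=[25 11 21 20 9 _] head=2 tail=5 count=3
After op 9 (write(5)): arr=[25 11 21 20 9 5] head=2 tail=0 count=4
After op 10 (write(6)): arr=[6 11 21 20 9 5] head=2 tail=1 count=5
After op 11 (peek()): arr=[6 11 21 20 9 5] head=2 tail=1 count=5
After op 12 (read()): arr=[6 11 21 20 9 5] head=3 tail=1 count=4
After op 13 (write(16)): arr=[6 16 21 20 9 5] head=3 tail=2 count=5
After op 14 (write(26)): arr=[6 16 26 20 9 5] head=3 tail=3 count=6
After op 15 (write(24)): arr=[6 16 26 24 9 5] head=4 tail=4 count=6

Answer: 4 4 6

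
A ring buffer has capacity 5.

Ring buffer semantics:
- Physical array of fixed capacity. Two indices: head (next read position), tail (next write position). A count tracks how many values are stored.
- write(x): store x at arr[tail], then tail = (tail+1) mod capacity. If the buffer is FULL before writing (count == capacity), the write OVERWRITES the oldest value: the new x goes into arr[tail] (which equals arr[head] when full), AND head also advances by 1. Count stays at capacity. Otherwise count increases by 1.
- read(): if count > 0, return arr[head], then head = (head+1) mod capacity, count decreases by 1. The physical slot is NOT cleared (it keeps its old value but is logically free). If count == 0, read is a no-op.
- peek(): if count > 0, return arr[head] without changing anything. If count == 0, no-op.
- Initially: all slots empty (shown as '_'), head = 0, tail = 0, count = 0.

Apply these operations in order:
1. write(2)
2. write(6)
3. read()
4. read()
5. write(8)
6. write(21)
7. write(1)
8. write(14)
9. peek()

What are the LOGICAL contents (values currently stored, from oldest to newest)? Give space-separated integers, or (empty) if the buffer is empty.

Answer: 8 21 1 14

Derivation:
After op 1 (write(2)): arr=[2 _ _ _ _] head=0 tail=1 count=1
After op 2 (write(6)): arr=[2 6 _ _ _] head=0 tail=2 count=2
After op 3 (read()): arr=[2 6 _ _ _] head=1 tail=2 count=1
After op 4 (read()): arr=[2 6 _ _ _] head=2 tail=2 count=0
After op 5 (write(8)): arr=[2 6 8 _ _] head=2 tail=3 count=1
After op 6 (write(21)): arr=[2 6 8 21 _] head=2 tail=4 count=2
After op 7 (write(1)): arr=[2 6 8 21 1] head=2 tail=0 count=3
After op 8 (write(14)): arr=[14 6 8 21 1] head=2 tail=1 count=4
After op 9 (peek()): arr=[14 6 8 21 1] head=2 tail=1 count=4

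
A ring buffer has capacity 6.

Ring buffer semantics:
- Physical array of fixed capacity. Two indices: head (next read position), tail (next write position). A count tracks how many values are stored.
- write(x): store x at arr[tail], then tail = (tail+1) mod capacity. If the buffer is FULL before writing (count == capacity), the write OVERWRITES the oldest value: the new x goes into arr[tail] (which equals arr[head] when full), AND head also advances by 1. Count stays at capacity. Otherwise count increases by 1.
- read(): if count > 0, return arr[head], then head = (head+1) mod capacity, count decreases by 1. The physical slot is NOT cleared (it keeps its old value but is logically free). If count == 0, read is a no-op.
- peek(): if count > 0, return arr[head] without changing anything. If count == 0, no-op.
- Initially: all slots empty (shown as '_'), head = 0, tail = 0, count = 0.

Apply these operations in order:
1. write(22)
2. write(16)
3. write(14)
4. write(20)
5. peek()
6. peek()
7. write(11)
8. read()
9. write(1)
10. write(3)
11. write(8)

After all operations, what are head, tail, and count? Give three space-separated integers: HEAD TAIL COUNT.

After op 1 (write(22)): arr=[22 _ _ _ _ _] head=0 tail=1 count=1
After op 2 (write(16)): arr=[22 16 _ _ _ _] head=0 tail=2 count=2
After op 3 (write(14)): arr=[22 16 14 _ _ _] head=0 tail=3 count=3
After op 4 (write(20)): arr=[22 16 14 20 _ _] head=0 tail=4 count=4
After op 5 (peek()): arr=[22 16 14 20 _ _] head=0 tail=4 count=4
After op 6 (peek()): arr=[22 16 14 20 _ _] head=0 tail=4 count=4
After op 7 (write(11)): arr=[22 16 14 20 11 _] head=0 tail=5 count=5
After op 8 (read()): arr=[22 16 14 20 11 _] head=1 tail=5 count=4
After op 9 (write(1)): arr=[22 16 14 20 11 1] head=1 tail=0 count=5
After op 10 (write(3)): arr=[3 16 14 20 11 1] head=1 tail=1 count=6
After op 11 (write(8)): arr=[3 8 14 20 11 1] head=2 tail=2 count=6

Answer: 2 2 6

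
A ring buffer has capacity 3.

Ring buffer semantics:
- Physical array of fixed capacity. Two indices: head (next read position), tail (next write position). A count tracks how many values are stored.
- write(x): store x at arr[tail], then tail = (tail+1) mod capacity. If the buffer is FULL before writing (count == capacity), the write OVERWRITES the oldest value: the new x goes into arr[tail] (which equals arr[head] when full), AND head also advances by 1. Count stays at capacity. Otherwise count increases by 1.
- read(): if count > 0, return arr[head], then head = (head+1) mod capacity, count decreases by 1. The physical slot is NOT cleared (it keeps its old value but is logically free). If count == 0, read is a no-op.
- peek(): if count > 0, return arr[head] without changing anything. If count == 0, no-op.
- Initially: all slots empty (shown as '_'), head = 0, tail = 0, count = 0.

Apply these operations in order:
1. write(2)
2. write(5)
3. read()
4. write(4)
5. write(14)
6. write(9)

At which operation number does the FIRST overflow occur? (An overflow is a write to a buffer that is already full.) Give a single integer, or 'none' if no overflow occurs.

Answer: 6

Derivation:
After op 1 (write(2)): arr=[2 _ _] head=0 tail=1 count=1
After op 2 (write(5)): arr=[2 5 _] head=0 tail=2 count=2
After op 3 (read()): arr=[2 5 _] head=1 tail=2 count=1
After op 4 (write(4)): arr=[2 5 4] head=1 tail=0 count=2
After op 5 (write(14)): arr=[14 5 4] head=1 tail=1 count=3
After op 6 (write(9)): arr=[14 9 4] head=2 tail=2 count=3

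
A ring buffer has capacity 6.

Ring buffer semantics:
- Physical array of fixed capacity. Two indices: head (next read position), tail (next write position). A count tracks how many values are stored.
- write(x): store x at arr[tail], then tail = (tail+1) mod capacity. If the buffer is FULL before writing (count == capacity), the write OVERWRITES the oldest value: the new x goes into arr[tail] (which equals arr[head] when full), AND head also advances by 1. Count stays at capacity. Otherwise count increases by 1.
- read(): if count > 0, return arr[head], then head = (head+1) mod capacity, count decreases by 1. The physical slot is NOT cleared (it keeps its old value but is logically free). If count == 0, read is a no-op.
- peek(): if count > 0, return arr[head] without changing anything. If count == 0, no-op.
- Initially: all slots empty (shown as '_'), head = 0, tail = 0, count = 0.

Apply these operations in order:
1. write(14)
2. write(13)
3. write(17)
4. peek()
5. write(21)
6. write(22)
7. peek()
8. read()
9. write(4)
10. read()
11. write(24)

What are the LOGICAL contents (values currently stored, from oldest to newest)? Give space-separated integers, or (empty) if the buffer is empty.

Answer: 17 21 22 4 24

Derivation:
After op 1 (write(14)): arr=[14 _ _ _ _ _] head=0 tail=1 count=1
After op 2 (write(13)): arr=[14 13 _ _ _ _] head=0 tail=2 count=2
After op 3 (write(17)): arr=[14 13 17 _ _ _] head=0 tail=3 count=3
After op 4 (peek()): arr=[14 13 17 _ _ _] head=0 tail=3 count=3
After op 5 (write(21)): arr=[14 13 17 21 _ _] head=0 tail=4 count=4
After op 6 (write(22)): arr=[14 13 17 21 22 _] head=0 tail=5 count=5
After op 7 (peek()): arr=[14 13 17 21 22 _] head=0 tail=5 count=5
After op 8 (read()): arr=[14 13 17 21 22 _] head=1 tail=5 count=4
After op 9 (write(4)): arr=[14 13 17 21 22 4] head=1 tail=0 count=5
After op 10 (read()): arr=[14 13 17 21 22 4] head=2 tail=0 count=4
After op 11 (write(24)): arr=[24 13 17 21 22 4] head=2 tail=1 count=5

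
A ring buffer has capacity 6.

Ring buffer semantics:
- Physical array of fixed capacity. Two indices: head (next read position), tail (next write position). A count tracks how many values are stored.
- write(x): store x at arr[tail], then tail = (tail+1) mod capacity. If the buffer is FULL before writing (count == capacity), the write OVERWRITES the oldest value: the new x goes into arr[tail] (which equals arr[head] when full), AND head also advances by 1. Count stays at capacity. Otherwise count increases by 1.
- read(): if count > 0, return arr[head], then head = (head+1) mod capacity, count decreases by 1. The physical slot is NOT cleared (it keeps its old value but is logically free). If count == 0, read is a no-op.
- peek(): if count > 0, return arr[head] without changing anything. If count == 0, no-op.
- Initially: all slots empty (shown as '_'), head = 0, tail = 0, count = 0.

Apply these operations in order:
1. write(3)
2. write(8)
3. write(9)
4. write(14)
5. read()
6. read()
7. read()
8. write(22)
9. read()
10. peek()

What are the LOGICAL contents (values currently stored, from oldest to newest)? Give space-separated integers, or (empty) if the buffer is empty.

After op 1 (write(3)): arr=[3 _ _ _ _ _] head=0 tail=1 count=1
After op 2 (write(8)): arr=[3 8 _ _ _ _] head=0 tail=2 count=2
After op 3 (write(9)): arr=[3 8 9 _ _ _] head=0 tail=3 count=3
After op 4 (write(14)): arr=[3 8 9 14 _ _] head=0 tail=4 count=4
After op 5 (read()): arr=[3 8 9 14 _ _] head=1 tail=4 count=3
After op 6 (read()): arr=[3 8 9 14 _ _] head=2 tail=4 count=2
After op 7 (read()): arr=[3 8 9 14 _ _] head=3 tail=4 count=1
After op 8 (write(22)): arr=[3 8 9 14 22 _] head=3 tail=5 count=2
After op 9 (read()): arr=[3 8 9 14 22 _] head=4 tail=5 count=1
After op 10 (peek()): arr=[3 8 9 14 22 _] head=4 tail=5 count=1

Answer: 22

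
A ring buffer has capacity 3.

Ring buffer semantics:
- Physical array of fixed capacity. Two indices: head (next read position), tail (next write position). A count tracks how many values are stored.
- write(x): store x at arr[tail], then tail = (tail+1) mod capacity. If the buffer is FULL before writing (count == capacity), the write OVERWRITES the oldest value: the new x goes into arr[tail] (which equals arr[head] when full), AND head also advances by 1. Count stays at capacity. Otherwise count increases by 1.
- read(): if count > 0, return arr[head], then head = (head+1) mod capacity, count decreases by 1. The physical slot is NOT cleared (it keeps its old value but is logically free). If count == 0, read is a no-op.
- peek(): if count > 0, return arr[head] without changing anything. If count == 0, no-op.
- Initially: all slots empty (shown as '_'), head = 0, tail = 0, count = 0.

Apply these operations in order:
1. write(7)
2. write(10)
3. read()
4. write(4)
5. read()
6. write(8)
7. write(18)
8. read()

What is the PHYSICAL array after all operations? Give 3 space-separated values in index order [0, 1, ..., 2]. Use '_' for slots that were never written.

Answer: 8 18 4

Derivation:
After op 1 (write(7)): arr=[7 _ _] head=0 tail=1 count=1
After op 2 (write(10)): arr=[7 10 _] head=0 tail=2 count=2
After op 3 (read()): arr=[7 10 _] head=1 tail=2 count=1
After op 4 (write(4)): arr=[7 10 4] head=1 tail=0 count=2
After op 5 (read()): arr=[7 10 4] head=2 tail=0 count=1
After op 6 (write(8)): arr=[8 10 4] head=2 tail=1 count=2
After op 7 (write(18)): arr=[8 18 4] head=2 tail=2 count=3
After op 8 (read()): arr=[8 18 4] head=0 tail=2 count=2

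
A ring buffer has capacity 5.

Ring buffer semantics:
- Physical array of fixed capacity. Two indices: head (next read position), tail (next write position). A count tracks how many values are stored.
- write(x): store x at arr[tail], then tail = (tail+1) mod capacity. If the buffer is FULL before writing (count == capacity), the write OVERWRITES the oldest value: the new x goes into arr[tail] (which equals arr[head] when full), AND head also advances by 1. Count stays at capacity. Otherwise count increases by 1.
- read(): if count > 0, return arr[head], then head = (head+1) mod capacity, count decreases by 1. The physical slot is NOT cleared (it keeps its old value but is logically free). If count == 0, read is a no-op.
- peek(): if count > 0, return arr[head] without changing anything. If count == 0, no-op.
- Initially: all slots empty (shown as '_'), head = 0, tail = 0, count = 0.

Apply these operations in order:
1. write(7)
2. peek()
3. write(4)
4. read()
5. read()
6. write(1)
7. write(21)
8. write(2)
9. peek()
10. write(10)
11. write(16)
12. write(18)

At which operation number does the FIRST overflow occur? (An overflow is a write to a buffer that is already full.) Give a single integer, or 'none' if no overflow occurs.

Answer: 12

Derivation:
After op 1 (write(7)): arr=[7 _ _ _ _] head=0 tail=1 count=1
After op 2 (peek()): arr=[7 _ _ _ _] head=0 tail=1 count=1
After op 3 (write(4)): arr=[7 4 _ _ _] head=0 tail=2 count=2
After op 4 (read()): arr=[7 4 _ _ _] head=1 tail=2 count=1
After op 5 (read()): arr=[7 4 _ _ _] head=2 tail=2 count=0
After op 6 (write(1)): arr=[7 4 1 _ _] head=2 tail=3 count=1
After op 7 (write(21)): arr=[7 4 1 21 _] head=2 tail=4 count=2
After op 8 (write(2)): arr=[7 4 1 21 2] head=2 tail=0 count=3
After op 9 (peek()): arr=[7 4 1 21 2] head=2 tail=0 count=3
After op 10 (write(10)): arr=[10 4 1 21 2] head=2 tail=1 count=4
After op 11 (write(16)): arr=[10 16 1 21 2] head=2 tail=2 count=5
After op 12 (write(18)): arr=[10 16 18 21 2] head=3 tail=3 count=5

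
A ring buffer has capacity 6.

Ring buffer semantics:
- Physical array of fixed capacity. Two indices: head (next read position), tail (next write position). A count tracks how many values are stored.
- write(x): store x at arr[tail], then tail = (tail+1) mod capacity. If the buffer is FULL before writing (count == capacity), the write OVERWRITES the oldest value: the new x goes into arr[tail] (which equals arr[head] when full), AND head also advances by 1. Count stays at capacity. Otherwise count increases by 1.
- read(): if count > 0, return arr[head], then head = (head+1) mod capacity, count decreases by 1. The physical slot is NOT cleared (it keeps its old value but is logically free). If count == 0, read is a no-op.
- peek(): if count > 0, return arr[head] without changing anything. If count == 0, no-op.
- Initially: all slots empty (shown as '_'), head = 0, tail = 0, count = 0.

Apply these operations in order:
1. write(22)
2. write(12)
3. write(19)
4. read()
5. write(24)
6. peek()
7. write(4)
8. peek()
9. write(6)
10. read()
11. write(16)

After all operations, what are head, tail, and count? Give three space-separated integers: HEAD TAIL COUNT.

After op 1 (write(22)): arr=[22 _ _ _ _ _] head=0 tail=1 count=1
After op 2 (write(12)): arr=[22 12 _ _ _ _] head=0 tail=2 count=2
After op 3 (write(19)): arr=[22 12 19 _ _ _] head=0 tail=3 count=3
After op 4 (read()): arr=[22 12 19 _ _ _] head=1 tail=3 count=2
After op 5 (write(24)): arr=[22 12 19 24 _ _] head=1 tail=4 count=3
After op 6 (peek()): arr=[22 12 19 24 _ _] head=1 tail=4 count=3
After op 7 (write(4)): arr=[22 12 19 24 4 _] head=1 tail=5 count=4
After op 8 (peek()): arr=[22 12 19 24 4 _] head=1 tail=5 count=4
After op 9 (write(6)): arr=[22 12 19 24 4 6] head=1 tail=0 count=5
After op 10 (read()): arr=[22 12 19 24 4 6] head=2 tail=0 count=4
After op 11 (write(16)): arr=[16 12 19 24 4 6] head=2 tail=1 count=5

Answer: 2 1 5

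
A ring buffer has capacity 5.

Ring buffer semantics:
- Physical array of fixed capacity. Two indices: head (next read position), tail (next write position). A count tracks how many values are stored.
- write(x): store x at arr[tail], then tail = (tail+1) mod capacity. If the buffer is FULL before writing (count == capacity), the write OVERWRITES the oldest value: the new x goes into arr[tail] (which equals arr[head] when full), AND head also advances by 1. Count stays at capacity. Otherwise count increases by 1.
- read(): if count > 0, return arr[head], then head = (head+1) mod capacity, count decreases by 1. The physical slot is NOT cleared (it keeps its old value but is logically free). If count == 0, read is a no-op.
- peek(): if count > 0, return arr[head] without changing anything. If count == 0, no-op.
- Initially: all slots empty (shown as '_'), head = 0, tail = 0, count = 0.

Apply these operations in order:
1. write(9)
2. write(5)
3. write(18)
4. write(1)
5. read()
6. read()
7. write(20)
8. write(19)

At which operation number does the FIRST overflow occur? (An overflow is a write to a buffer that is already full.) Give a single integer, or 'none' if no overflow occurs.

Answer: none

Derivation:
After op 1 (write(9)): arr=[9 _ _ _ _] head=0 tail=1 count=1
After op 2 (write(5)): arr=[9 5 _ _ _] head=0 tail=2 count=2
After op 3 (write(18)): arr=[9 5 18 _ _] head=0 tail=3 count=3
After op 4 (write(1)): arr=[9 5 18 1 _] head=0 tail=4 count=4
After op 5 (read()): arr=[9 5 18 1 _] head=1 tail=4 count=3
After op 6 (read()): arr=[9 5 18 1 _] head=2 tail=4 count=2
After op 7 (write(20)): arr=[9 5 18 1 20] head=2 tail=0 count=3
After op 8 (write(19)): arr=[19 5 18 1 20] head=2 tail=1 count=4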